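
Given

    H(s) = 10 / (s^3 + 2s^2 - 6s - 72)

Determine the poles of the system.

s = -3 ± 3j, 4

The poles are the roots of the denominator s^3 + 2s^2 - 6s - 72 = 0.
Trying s = 4: the polynomial evaluates to 0, so (s - 4) is a factor.
Dividing out leaves s^2 + 6s + 18 = 0.
The quadratic formula then gives s = -3 ± 3j.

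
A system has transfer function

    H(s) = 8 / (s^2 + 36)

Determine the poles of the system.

The poles are the roots of the denominator s^2 + 36 = 0.
Using the quadratic formula: s = (0 ± √(-144))/2 = 0 ± 6j.

s = 6j, -6j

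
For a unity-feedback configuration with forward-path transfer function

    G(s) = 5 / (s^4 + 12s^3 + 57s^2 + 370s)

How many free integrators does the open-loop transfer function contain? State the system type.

Type 1

The denominator has 1 factor of s at the origin (free integrator), so this is a Type 1 system.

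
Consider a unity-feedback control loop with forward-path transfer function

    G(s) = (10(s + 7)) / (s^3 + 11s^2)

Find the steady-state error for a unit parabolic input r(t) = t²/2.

e_ss = 0.1571

G(s) has 2 poles at the origin.
This is a Type 2 system. Ka = lim_{s→0} s^2·G(s) = 70/11.
e_ss = 1/Ka = 1/(70/11) = 11/70 ≈ 0.1571.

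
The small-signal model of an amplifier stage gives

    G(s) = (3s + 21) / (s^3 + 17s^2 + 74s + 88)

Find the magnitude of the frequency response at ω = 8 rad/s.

Substitute s = j8: numerator = 21 + j24, denominator = -1000 + j80.
|G(j8)| = |21 + j24| / |-1000 + j80| = 31.890 / 1003.2 ≈ 0.03179.

|G(j8)| ≈ 0.03179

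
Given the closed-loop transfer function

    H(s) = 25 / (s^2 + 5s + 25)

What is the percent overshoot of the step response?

%OS ≈ 16.3%

Comparing s^2 + 5s + 25 to s^2 + 2ζωₙs + ωₙ²: ωₙ = 5 rad/s and ζ = 5/(2·5) = 0.5.
%OS = 100·exp(−πζ/√(1−ζ²)) = 100·exp(−π·0.5/√(1−0.5²)) ≈ 16.3%.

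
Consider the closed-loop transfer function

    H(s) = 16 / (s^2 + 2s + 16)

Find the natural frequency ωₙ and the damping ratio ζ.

Compare the denominator to the standard form s^2 + 2ζωₙs + ωₙ².
ωₙ² = 16, so ωₙ = 4 rad/s.
2ζωₙ = 2, so ζ = 2/(2·4) = 0.25.
With ζ = 0.25 the response is underdamped.

ωₙ = 4 rad/s, ζ = 0.25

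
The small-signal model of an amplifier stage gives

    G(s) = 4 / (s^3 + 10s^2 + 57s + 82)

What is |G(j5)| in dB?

Substitute s = j5: numerator = 4, denominator = -168 + j160.
|G(j5)| = |4| / |-168 + j160| = 4 / 232 ≈ 0.01724.
In decibels: 20·log₁₀(0.01724) ≈ -35.3 dB.

|G(j5)|_dB ≈ -35.3 dB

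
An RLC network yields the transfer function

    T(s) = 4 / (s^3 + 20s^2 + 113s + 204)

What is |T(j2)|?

Substitute s = j2: numerator = 4, denominator = 124 + j218.
|T(j2)| = |4| / |124 + j218| = 4 / 250.80 ≈ 0.01595.

|T(j2)| ≈ 0.01595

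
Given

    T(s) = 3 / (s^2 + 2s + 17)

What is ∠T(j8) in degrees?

∠T(j8) ≈ -161.2°

At s = j8: numerator = 3, denominator = -47 + j16.
∠T = ∠num − ∠den = 0° − (161.20°) = -161.2°.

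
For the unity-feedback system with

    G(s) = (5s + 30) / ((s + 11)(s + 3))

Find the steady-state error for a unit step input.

G(s) has no poles at the origin.
This is a Type 0 system. Kp = lim_{s→0} G(s) = 30/33 = 10/11.
e_ss = 1/(1 + Kp) = 1/(1 + 10/11) = 11/21 ≈ 0.5238.

e_ss = 0.5238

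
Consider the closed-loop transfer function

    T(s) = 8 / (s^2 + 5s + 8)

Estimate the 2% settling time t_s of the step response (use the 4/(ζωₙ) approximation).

Comparing s^2 + 5s + 8 to s^2 + 2ζωₙs + ωₙ²: ωₙ = √8 ≈ 2.828 rad/s and ζ = 5/(2·√8) ≈ 0.8839.
ζωₙ = 5/2 = 2.5, so t_s ≈ 4/(ζωₙ) = 4/2.5 = 1.600 s.

t_s ≈ 1.600 s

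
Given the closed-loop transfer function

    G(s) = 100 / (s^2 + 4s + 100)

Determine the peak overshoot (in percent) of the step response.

%OS ≈ 52.7%

Comparing s^2 + 4s + 100 to s^2 + 2ζωₙs + ωₙ²: ωₙ = 10 rad/s and ζ = 4/(2·10) = 0.2.
%OS = 100·exp(−πζ/√(1−ζ²)) = 100·exp(−π·0.2/√(1−0.2²)) ≈ 52.7%.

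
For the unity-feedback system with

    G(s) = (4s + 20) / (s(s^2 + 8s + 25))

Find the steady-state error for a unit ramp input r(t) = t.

G(s) has one pole at the origin.
This is a Type 1 system. Kv = lim_{s→0} s·G(s) = 20/25 = 4/5.
e_ss = 1/Kv = 1/(4/5) = 5/4 ≈ 1.250.

e_ss = 1.250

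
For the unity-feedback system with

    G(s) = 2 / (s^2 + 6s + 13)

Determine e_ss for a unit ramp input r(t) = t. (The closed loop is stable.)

e_ss = ∞

G(s) has no poles at the origin.
This is a Type 0 system; Kv = lim_{s→0} s·G(s) = 0, so the steady-state error for a ramp input is infinite.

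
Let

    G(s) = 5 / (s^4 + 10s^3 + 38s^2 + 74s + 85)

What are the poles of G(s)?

s = -4 + j, -4 - j, -1 + 2j, -1 - 2j

The poles are the roots of the denominator s^4 + 10s^3 + 38s^2 + 74s + 85 = 0.
No real roots exist; factor into two real quadratics: (s^2 + 8s + 17)(s^2 + 2s + 5) = 0.
Each quadratic gives a conjugate pair via the quadratic formula.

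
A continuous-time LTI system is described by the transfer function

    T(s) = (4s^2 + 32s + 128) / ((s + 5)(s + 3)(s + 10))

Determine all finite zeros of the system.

Set the numerator to zero: 4s^2 + 32s + 128 = 0, i.e. 4·(s^2 + 8s + 32) = 0.
Factoring: (s^2 + 8s + 32) = 0.

s = -4 + 4j, -4 - 4j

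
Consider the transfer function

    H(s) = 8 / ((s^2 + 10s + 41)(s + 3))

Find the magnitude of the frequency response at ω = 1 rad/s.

Substitute s = j1: numerator = 8, denominator = 110 + j70.
|H(j1)| = |8| / |110 + j70| = 8 / 130.38 ≈ 0.06136.

|H(j1)| ≈ 0.06136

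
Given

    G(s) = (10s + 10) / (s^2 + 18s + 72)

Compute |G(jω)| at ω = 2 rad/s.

Substitute s = j2: numerator = 10 + j20, denominator = 68 + j36.
|G(j2)| = |10 + j20| / |68 + j36| = 22.361 / 76.942 ≈ 0.2906.

|G(j2)| ≈ 0.2906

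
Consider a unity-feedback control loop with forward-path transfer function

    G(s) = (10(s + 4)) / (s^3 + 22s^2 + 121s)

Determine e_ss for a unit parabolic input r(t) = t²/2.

e_ss = ∞

G(s) has one pole at the origin.
This is a Type 1 system; Ka = lim_{s→0} s^2·G(s) = 0, so the steady-state error for a parabola input is infinite.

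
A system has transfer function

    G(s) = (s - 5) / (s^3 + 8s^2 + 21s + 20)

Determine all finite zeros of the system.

Set the numerator to zero: s - 5 = 0.
So s = 5.

s = 5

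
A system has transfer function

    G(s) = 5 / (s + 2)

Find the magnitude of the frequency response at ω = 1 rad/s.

|G(j1)| ≈ 2.236

Substitute s = j1: numerator = 5, denominator = 2 + j1.
|G(j1)| = |5| / |2 + j1| = 5 / 2.2361 ≈ 2.236.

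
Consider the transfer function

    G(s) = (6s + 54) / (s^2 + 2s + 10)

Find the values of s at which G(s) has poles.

s = -1 ± 3j

The poles are the roots of the denominator s^2 + 2s + 10 = 0.
Using the quadratic formula: s = (-2 ± √(-36))/2 = -1 ± 3j.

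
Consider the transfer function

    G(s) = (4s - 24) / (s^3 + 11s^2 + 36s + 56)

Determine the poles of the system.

The poles are the roots of the denominator s^3 + 11s^2 + 36s + 56 = 0.
Trying s = -7: the polynomial evaluates to 0, so (s + 7) is a factor.
Dividing out leaves s^2 + 4s + 8 = 0.
The quadratic formula then gives s = -2 ± 2j.

s = -2 ± 2j, -7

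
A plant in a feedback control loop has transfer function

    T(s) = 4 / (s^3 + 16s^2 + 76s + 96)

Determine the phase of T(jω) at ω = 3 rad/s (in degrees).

At s = j3: numerator = 4, denominator = -48 + j201.
∠T = ∠num − ∠den = 0° − (103.43°) = -103.4°.

∠T(j3) ≈ -103.4°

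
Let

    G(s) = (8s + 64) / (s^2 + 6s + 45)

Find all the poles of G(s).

s = -3 ± 6j

The poles are the roots of the denominator s^2 + 6s + 45 = 0.
Using the quadratic formula: s = (-6 ± √(-144))/2 = -3 ± 6j.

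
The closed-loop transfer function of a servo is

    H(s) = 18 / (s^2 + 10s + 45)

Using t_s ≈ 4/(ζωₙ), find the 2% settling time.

t_s ≈ 0.8000 s

Comparing s^2 + 10s + 45 to s^2 + 2ζωₙs + ωₙ²: ωₙ = √45 ≈ 6.708 rad/s and ζ = 10/(2·√45) ≈ 0.7454.
ζωₙ = 10/2 = 5, so t_s ≈ 4/(ζωₙ) = 4/5 = 0.8000 s.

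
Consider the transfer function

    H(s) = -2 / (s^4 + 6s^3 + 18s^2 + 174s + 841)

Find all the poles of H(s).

The poles are the roots of the denominator s^4 + 6s^3 + 18s^2 + 174s + 841 = 0.
No real roots exist; factor into two real quadratics: (s^2 - 4s + 29)(s^2 + 10s + 29) = 0.
Each quadratic gives a conjugate pair via the quadratic formula.

s = 2 ± 5j, -5 ± 2j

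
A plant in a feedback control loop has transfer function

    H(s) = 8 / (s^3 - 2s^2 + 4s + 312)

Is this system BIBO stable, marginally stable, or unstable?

unstable

The denominator s^3 - 2s^2 + 4s + 312 factors as (s + 6)(s^2 - 8s + 52), giving poles at s = -6, 4 + 6j, 4 - 6j.
Since the pole(s) at s = 4 + 6j, 4 - 6j lie in the right half-plane, the system is unstable.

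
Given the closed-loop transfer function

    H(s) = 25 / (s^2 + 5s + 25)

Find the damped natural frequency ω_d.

ω_d ≈ 4.330 rad/s

Comparing s^2 + 5s + 25 to s^2 + 2ζωₙs + ωₙ²: ωₙ = 5 rad/s and ζ = 5/(2·5) = 0.5.
ζωₙ = 5/2 = 2.5, so ω_d = ωₙ√(1−ζ²) = √(ωₙ² − (ζωₙ)²) = √(25 − 2.5²) = √18.75 ≈ 4.330 rad/s.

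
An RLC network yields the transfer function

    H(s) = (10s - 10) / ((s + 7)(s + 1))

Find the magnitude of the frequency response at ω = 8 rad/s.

Substitute s = j8: numerator = -10 + j80, denominator = -57 + j64.
|H(j8)| = |-10 + j80| / |-57 + j64| = 80.623 / 85.703 ≈ 0.9407.

|H(j8)| ≈ 0.9407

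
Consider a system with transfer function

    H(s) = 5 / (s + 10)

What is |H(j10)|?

Substitute s = j10: numerator = 5, denominator = 10 + j10.
|H(j10)| = |5| / |10 + j10| = 5 / 14.142 ≈ 0.3536.

|H(j10)| ≈ 0.3536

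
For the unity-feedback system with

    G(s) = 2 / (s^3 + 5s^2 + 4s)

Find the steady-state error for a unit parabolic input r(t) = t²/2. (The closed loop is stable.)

e_ss = ∞

G(s) has one pole at the origin.
This is a Type 1 system; Ka = lim_{s→0} s^2·G(s) = 0, so the steady-state error for a parabola input is infinite.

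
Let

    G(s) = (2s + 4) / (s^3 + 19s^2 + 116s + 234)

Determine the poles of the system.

s = -5 ± j, -9

The poles are the roots of the denominator s^3 + 19s^2 + 116s + 234 = 0.
Trying s = -9: the polynomial evaluates to 0, so (s + 9) is a factor.
Dividing out leaves s^2 + 10s + 26 = 0.
The quadratic formula then gives s = -5 ± 1j.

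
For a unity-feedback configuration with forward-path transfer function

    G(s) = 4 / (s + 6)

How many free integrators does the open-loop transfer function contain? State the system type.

The denominator has no factor of s at the origin — no free integrator — so this is a Type 0 system.

Type 0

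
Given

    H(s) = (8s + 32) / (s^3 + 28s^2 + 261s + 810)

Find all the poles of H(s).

The poles are the roots of the denominator s^3 + 28s^2 + 261s + 810 = 0.
Trying s = -10: the polynomial evaluates to 0, so (s + 10) is a factor.
Dividing out leaves s^2 + 18s + 81 = 0.
Factoring the quadratic: (s + 9)^2 = 0.

s = -10, -9, -9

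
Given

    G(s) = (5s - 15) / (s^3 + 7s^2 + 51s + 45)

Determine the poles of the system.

The poles are the roots of the denominator s^3 + 7s^2 + 51s + 45 = 0.
Trying s = -1: the polynomial evaluates to 0, so (s + 1) is a factor.
Dividing out leaves s^2 + 6s + 45 = 0.
The quadratic formula then gives s = -3 ± 6j.

s = -1, -3 ± 6j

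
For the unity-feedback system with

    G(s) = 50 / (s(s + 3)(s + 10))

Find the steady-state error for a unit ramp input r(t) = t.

G(s) has one pole at the origin.
This is a Type 1 system. Kv = lim_{s→0} s·G(s) = 50/30 = 5/3.
e_ss = 1/Kv = 1/(5/3) = 3/5 ≈ 0.6000.

e_ss = 0.6000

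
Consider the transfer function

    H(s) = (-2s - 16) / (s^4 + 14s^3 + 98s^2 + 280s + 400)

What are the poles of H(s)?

s = -2 ± 2j, -5 ± 5j

The poles are the roots of the denominator s^4 + 14s^3 + 98s^2 + 280s + 400 = 0.
No real roots exist; factor into two real quadratics: (s^2 + 4s + 8)(s^2 + 10s + 50) = 0.
Each quadratic gives a conjugate pair via the quadratic formula.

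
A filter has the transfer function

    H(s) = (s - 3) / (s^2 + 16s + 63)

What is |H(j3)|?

Substitute s = j3: numerator = -3 + j3, denominator = 54 + j48.
|H(j3)| = |-3 + j3| / |54 + j48| = 4.2426 / 72.250 ≈ 0.05872.

|H(j3)| ≈ 0.05872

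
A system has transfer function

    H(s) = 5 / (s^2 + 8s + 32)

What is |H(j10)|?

Substitute s = j10: numerator = 5, denominator = -68 + j80.
|H(j10)| = |5| / |-68 + j80| = 5 / 105.00 ≈ 0.04762.

|H(j10)| ≈ 0.04762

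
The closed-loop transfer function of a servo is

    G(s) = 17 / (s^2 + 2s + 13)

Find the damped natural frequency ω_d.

ω_d ≈ 3.464 rad/s

Comparing s^2 + 2s + 13 to s^2 + 2ζωₙs + ωₙ²: ωₙ = √13 ≈ 3.606 rad/s and ζ = 2/(2·√13) ≈ 0.2774.
ζωₙ = 2/2 = 1, so ω_d = ωₙ√(1−ζ²) = √(ωₙ² − (ζωₙ)²) = √(13 − 1²) = √12 ≈ 3.464 rad/s.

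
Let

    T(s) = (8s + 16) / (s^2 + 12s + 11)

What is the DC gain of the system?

Set s = 0: T(0) = (16) / (11) = 16/11.

T(0) = 16/11 ≈ 1.455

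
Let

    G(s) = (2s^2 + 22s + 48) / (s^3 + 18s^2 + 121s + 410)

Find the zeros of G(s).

s = -3, -8

Set the numerator to zero: 2s^2 + 22s + 48 = 0, i.e. 2·(s^2 + 11s + 24) = 0.
Factoring: (s + 3)(s + 8) = 0.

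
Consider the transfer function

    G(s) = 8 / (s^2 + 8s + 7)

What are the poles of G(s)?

The poles are the roots of the denominator s^2 + 8s + 7 = 0.
Factoring: (s + 1)(s + 7) = 0, so s = -1 and s = -7.

s = -1, -7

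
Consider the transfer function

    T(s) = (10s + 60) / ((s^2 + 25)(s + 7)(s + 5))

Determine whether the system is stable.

The poles can be read from the denominator factors: s = ±5j, -7, -5.
Since the simple pole(s) at s = ±5j lie on the jω-axis with none in the right half-plane, the system is marginally stable.

marginally stable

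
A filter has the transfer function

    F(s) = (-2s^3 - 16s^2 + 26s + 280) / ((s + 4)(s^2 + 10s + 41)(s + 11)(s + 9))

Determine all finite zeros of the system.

s = -5, -7, 4

Set the numerator to zero: -2s^3 - 16s^2 + 26s + 280 = 0, i.e. -2·(s^3 + 8s^2 - 13s - 140) = 0.
Factoring: (s + 5)(s + 7)(s - 4) = 0.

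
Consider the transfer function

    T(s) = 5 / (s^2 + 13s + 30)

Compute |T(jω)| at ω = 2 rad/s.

|T(j2)| ≈ 0.1360

Substitute s = j2: numerator = 5, denominator = 26 + j26.
|T(j2)| = |5| / |26 + j26| = 5 / 36.770 ≈ 0.1360.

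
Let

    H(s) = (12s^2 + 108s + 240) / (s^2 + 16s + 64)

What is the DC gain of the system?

H(0) = 15/4 ≈ 3.750

Set s = 0: H(0) = (240) / (64) = 15/4.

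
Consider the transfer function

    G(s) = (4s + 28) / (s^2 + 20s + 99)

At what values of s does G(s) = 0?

s = -7

Set the numerator to zero: 4s + 28 = 0, i.e. 4·(s + 7) = 0.
So s = -7.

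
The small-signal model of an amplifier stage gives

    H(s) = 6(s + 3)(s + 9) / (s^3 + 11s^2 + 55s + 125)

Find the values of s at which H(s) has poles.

s = -3 + 4j, -3 - 4j, -5

The poles are the roots of the denominator s^3 + 11s^2 + 55s + 125 = 0.
Trying s = -5: the polynomial evaluates to 0, so (s + 5) is a factor.
Dividing out leaves s^2 + 6s + 25 = 0.
The quadratic formula then gives s = -3 ± 4j.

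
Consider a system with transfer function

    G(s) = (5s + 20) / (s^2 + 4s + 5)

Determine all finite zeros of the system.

s = -4

Set the numerator to zero: 5s + 20 = 0, i.e. 5·(s + 4) = 0.
So s = -4.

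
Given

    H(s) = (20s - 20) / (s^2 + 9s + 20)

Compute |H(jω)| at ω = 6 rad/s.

|H(j6)| ≈ 2.160

Substitute s = j6: numerator = -20 + j120, denominator = -16 + j54.
|H(j6)| = |-20 + j120| / |-16 + j54| = 121.66 / 56.321 ≈ 2.160.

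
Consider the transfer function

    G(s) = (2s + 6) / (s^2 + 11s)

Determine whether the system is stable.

The denominator s^2 + 11s factors as s(s + 11), giving poles at s = 0, -11.
Since the simple pole(s) at s = 0 lie on the jω-axis with none in the right half-plane, the system is marginally stable.

marginally stable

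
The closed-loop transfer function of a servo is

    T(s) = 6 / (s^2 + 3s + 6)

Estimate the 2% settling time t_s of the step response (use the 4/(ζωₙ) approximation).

t_s ≈ 2.667 s

Comparing s^2 + 3s + 6 to s^2 + 2ζωₙs + ωₙ²: ωₙ = √6 ≈ 2.449 rad/s and ζ = 3/(2·√6) ≈ 0.6124.
ζωₙ = 3/2 = 1.5, so t_s ≈ 4/(ζωₙ) = 4/1.5 ≈ 2.667 s.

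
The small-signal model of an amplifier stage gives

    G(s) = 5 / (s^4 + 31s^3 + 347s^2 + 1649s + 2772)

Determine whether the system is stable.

stable

The denominator s^4 + 31s^3 + 347s^2 + 1649s + 2772 factors as (s + 7)(s + 9)(s + 4)(s + 11), giving poles at s = -7, -9, -4, -11.
Since all poles lie strictly in the left half-plane, the system is stable.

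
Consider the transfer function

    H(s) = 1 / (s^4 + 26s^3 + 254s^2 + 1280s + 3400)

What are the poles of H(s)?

The poles are the roots of the denominator s^4 + 26s^3 + 254s^2 + 1280s + 3400 = 0.
Trying s = -10: the polynomial evaluates to 0, so (s + 10) is a factor.
Dividing out leaves s^3 + 16s^2 + 94s + 340 = 0.
This factors further as (s^2 + 6s + 34)(s + 10) = 0.

s = -3 + 5j, -3 - 5j, -10, -10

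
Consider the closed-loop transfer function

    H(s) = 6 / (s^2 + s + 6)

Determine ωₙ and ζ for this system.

Compare the denominator to the standard form s^2 + 2ζωₙs + ωₙ².
ωₙ² = 6, so ωₙ = √6 ≈ 2.449 rad/s.
2ζωₙ = 1, so ζ = 1/(2·√6) ≈ 0.2041.
With ζ = 0.2041 the response is underdamped.

ωₙ ≈ 2.449 rad/s, ζ ≈ 0.2041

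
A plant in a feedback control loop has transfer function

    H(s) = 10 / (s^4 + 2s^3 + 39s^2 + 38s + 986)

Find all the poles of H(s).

s = 2 + 5j, 2 - 5j, -3 + 5j, -3 - 5j

The poles are the roots of the denominator s^4 + 2s^3 + 39s^2 + 38s + 986 = 0.
No real roots exist; factor into two real quadratics: (s^2 - 4s + 29)(s^2 + 6s + 34) = 0.
Each quadratic gives a conjugate pair via the quadratic formula.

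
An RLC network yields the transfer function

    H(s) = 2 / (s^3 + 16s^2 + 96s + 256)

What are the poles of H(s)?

s = -4 ± 4j, -8

The poles are the roots of the denominator s^3 + 16s^2 + 96s + 256 = 0.
Trying s = -8: the polynomial evaluates to 0, so (s + 8) is a factor.
Dividing out leaves s^2 + 8s + 32 = 0.
The quadratic formula then gives s = -4 ± 4j.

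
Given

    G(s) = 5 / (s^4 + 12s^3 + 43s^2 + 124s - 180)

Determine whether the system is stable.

unstable

The denominator s^4 + 12s^3 + 43s^2 + 124s - 180 factors as (s^2 + 4s + 20)(s + 9)(s - 1), giving poles at s = -2 + 4j, -2 - 4j, -9, 1.
Since the pole(s) at s = 1 lie in the right half-plane, the system is unstable.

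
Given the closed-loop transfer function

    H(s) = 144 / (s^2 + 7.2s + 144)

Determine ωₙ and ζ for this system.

ωₙ = 12 rad/s, ζ = 0.3

Compare the denominator to the standard form s^2 + 2ζωₙs + ωₙ².
ωₙ² = 144, so ωₙ = 12 rad/s.
2ζωₙ = 7.2, so ζ = 7.2/(2·12) = 0.3.
With ζ = 0.3 the response is underdamped.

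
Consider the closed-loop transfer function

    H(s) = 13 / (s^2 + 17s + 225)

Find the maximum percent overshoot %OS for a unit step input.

Comparing s^2 + 17s + 225 to s^2 + 2ζωₙs + ωₙ²: ωₙ = 15 rad/s and ζ = 17/(2·15) ≈ 0.5667.
%OS = 100·exp(−πζ/√(1−ζ²)) = 100·exp(−π·0.5667/√(1−0.5667²)) ≈ 11.5%.

%OS ≈ 11.5%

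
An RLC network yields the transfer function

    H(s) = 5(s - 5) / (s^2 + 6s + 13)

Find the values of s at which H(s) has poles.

The poles are the roots of the denominator s^2 + 6s + 13 = 0.
Using the quadratic formula: s = (-6 ± √(-16))/2 = -3 ± 2j.

s = -3 ± 2j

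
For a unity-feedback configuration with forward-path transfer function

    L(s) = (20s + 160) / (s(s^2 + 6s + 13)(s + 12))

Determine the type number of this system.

The denominator has 1 factor of s at the origin (free integrator), so this is a Type 1 system.

Type 1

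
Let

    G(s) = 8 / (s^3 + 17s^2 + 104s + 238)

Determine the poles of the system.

s = -7, -5 + 3j, -5 - 3j

The poles are the roots of the denominator s^3 + 17s^2 + 104s + 238 = 0.
Trying s = -7: the polynomial evaluates to 0, so (s + 7) is a factor.
Dividing out leaves s^2 + 10s + 34 = 0.
The quadratic formula then gives s = -5 ± 3j.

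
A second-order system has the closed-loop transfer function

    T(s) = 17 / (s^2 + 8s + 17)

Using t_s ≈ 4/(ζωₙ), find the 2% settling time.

Comparing s^2 + 8s + 17 to s^2 + 2ζωₙs + ωₙ²: ωₙ = √17 ≈ 4.123 rad/s and ζ = 8/(2·√17) ≈ 0.9701.
ζωₙ = 8/2 = 4, so t_s ≈ 4/(ζωₙ) = 4/4 = 1 s.

t_s ≈ 1 s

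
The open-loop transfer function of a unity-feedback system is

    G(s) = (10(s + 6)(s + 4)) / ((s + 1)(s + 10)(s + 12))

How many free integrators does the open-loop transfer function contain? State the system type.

The denominator has no factor of s at the origin — no free integrator — so this is a Type 0 system.

Type 0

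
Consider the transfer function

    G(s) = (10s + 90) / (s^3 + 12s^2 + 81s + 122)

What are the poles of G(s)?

s = -5 ± 6j, -2

The poles are the roots of the denominator s^3 + 12s^2 + 81s + 122 = 0.
Trying s = -2: the polynomial evaluates to 0, so (s + 2) is a factor.
Dividing out leaves s^2 + 10s + 61 = 0.
The quadratic formula then gives s = -5 ± 6j.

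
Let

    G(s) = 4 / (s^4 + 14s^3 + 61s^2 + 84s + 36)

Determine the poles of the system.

The poles are the roots of the denominator s^4 + 14s^3 + 61s^2 + 84s + 36 = 0.
Trying s = -1: the polynomial evaluates to 0, so (s + 1) is a factor.
Dividing out leaves s^3 + 13s^2 + 48s + 36 = 0.
This factors further as (s + 6)^2(s + 1) = 0.

s = -1, -6, -1, -6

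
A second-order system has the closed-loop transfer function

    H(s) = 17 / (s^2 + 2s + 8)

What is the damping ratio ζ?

ζ ≈ 0.3536

Compare the denominator to the standard form s^2 + 2ζωₙs + ωₙ².
ωₙ² = 8, so ωₙ = √8 ≈ 2.828 rad/s.
2ζωₙ = 2, so ζ = 2/(2·√8) ≈ 0.3536.
With ζ = 0.3536 the response is underdamped.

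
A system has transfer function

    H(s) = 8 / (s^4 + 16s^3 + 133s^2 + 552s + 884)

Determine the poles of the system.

s = -4 + j, -4 - j, -4 + 6j, -4 - 6j

The poles are the roots of the denominator s^4 + 16s^3 + 133s^2 + 552s + 884 = 0.
No real roots exist; factor into two real quadratics: (s^2 + 8s + 17)(s^2 + 8s + 52) = 0.
Each quadratic gives a conjugate pair via the quadratic formula.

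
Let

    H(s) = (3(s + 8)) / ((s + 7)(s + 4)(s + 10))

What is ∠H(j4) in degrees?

∠H(j4) ≈ -69.98°

At s = j4: numerator = 24 + j12, denominator = -56 + j488.
∠H = ∠num − ∠den = 26.565° − (96.546°) = -69.98°.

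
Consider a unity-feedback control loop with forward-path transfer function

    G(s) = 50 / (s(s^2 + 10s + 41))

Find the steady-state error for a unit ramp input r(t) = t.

G(s) has one pole at the origin.
This is a Type 1 system. Kv = lim_{s→0} s·G(s) = 50/41.
e_ss = 1/Kv = 1/(50/41) = 41/50 ≈ 0.8200.

e_ss = 0.8200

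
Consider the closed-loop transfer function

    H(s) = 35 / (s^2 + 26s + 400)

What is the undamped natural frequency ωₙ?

Compare the denominator to the standard form s^2 + 2ζωₙs + ωₙ².
ωₙ² = 400, so ωₙ = 20 rad/s.

ωₙ = 20 rad/s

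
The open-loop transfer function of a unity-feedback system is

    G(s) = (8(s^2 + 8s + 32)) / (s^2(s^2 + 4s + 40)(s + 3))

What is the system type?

Type 2

The denominator has 2 factors of s at the origin (free integrators), so this is a Type 2 system.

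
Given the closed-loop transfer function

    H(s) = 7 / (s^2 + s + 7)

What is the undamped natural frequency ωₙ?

Compare the denominator to the standard form s^2 + 2ζωₙs + ωₙ².
ωₙ² = 7, so ωₙ = √7 ≈ 2.646 rad/s.

ωₙ ≈ 2.646 rad/s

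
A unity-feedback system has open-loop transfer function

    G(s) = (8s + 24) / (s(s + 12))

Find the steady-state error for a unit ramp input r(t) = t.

e_ss = 0.5000

G(s) has one pole at the origin.
This is a Type 1 system. Kv = lim_{s→0} s·G(s) = 24/12 = 2.
e_ss = 1/Kv = 1/(2) = 1/2 ≈ 0.5000.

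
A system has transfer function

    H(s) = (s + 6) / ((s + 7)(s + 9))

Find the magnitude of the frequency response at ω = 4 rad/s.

|H(j4)| ≈ 0.09082

Substitute s = j4: numerator = 6 + j4, denominator = 47 + j64.
|H(j4)| = |6 + j4| / |47 + j64| = 7.2111 / 79.404 ≈ 0.09082.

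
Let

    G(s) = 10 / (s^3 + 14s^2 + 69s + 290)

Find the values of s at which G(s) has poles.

The poles are the roots of the denominator s^3 + 14s^2 + 69s + 290 = 0.
Trying s = -10: the polynomial evaluates to 0, so (s + 10) is a factor.
Dividing out leaves s^2 + 4s + 29 = 0.
The quadratic formula then gives s = -2 ± 5j.

s = -2 ± 5j, -10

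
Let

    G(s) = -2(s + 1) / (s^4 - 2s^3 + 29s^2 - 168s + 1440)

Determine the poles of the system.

s = 4 ± 4j, -3 ± 6j

The poles are the roots of the denominator s^4 - 2s^3 + 29s^2 - 168s + 1440 = 0.
No real roots exist; factor into two real quadratics: (s^2 - 8s + 32)(s^2 + 6s + 45) = 0.
Each quadratic gives a conjugate pair via the quadratic formula.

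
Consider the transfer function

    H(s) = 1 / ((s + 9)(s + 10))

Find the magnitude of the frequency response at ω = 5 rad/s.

|H(j5)| ≈ 0.008687

Substitute s = j5: numerator = 1, denominator = 65 + j95.
|H(j5)| = |1| / |65 + j95| = 1 / 115.11 ≈ 0.008687.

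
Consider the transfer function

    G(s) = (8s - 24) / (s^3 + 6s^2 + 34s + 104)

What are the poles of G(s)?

The poles are the roots of the denominator s^3 + 6s^2 + 34s + 104 = 0.
Trying s = -4: the polynomial evaluates to 0, so (s + 4) is a factor.
Dividing out leaves s^2 + 2s + 26 = 0.
The quadratic formula then gives s = -1 ± 5j.

s = -1 + 5j, -1 - 5j, -4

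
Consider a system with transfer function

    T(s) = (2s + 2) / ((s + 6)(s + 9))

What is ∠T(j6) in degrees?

∠T(j6) ≈ 1.848°

At s = j6: numerator = 2 + j12, denominator = 18 + j90.
∠T = ∠num − ∠den = 80.538° − (78.690°) = 1.848°.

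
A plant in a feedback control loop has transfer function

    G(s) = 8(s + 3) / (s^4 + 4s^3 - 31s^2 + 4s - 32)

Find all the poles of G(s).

s = j, -j, -8, 4

The poles are the roots of the denominator s^4 + 4s^3 - 31s^2 + 4s - 32 = 0.
Trying s = -8: the polynomial evaluates to 0, so (s + 8) is a factor.
Dividing out leaves s^3 - 4s^2 + s - 4 = 0.
This factors further as (s^2 + 1)(s - 4) = 0.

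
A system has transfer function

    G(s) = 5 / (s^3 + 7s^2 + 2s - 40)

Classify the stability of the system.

unstable

The denominator s^3 + 7s^2 + 2s - 40 factors as (s - 2)(s + 4)(s + 5), giving poles at s = 2, -4, -5.
Since the pole(s) at s = 2 lie in the right half-plane, the system is unstable.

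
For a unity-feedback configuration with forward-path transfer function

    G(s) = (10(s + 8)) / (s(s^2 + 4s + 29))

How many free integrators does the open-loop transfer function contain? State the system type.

Type 1

The denominator has 1 factor of s at the origin (free integrator), so this is a Type 1 system.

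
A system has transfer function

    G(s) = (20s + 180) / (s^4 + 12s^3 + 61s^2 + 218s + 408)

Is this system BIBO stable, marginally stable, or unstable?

stable

The denominator s^4 + 12s^3 + 61s^2 + 218s + 408 factors as (s^2 + 2s + 17)(s + 6)(s + 4), giving poles at s = -1 + 4j, -1 - 4j, -6, -4.
Since all poles lie strictly in the left half-plane, the system is stable.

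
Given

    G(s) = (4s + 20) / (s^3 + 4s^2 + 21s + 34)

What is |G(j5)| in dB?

Substitute s = j5: numerator = 20 + j20, denominator = -66 - j20.
|G(j5)| = |20 + j20| / |-66 - j20| = 28.284 / 68.964 ≈ 0.4101.
In decibels: 20·log₁₀(0.4101) ≈ -7.74 dB.

|G(j5)|_dB ≈ -7.74 dB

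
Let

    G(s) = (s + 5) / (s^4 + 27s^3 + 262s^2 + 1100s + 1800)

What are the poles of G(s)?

s = -10, -9, -4 + 2j, -4 - 2j

The poles are the roots of the denominator s^4 + 27s^3 + 262s^2 + 1100s + 1800 = 0.
Trying s = -10: the polynomial evaluates to 0, so (s + 10) is a factor.
Dividing out leaves s^3 + 17s^2 + 92s + 180 = 0.
This factors further as (s + 9)(s^2 + 8s + 20) = 0.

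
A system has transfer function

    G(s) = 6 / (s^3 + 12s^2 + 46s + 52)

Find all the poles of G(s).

The poles are the roots of the denominator s^3 + 12s^2 + 46s + 52 = 0.
Trying s = -2: the polynomial evaluates to 0, so (s + 2) is a factor.
Dividing out leaves s^2 + 10s + 26 = 0.
The quadratic formula then gives s = -5 ± 1j.

s = -5 + j, -5 - j, -2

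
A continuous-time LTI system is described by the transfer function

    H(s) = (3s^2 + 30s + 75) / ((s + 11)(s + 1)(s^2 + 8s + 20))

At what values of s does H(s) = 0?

s = -5, -5

Set the numerator to zero: 3s^2 + 30s + 75 = 0, i.e. 3·(s^2 + 10s + 25) = 0.
Factoring: (s + 5)^2 = 0.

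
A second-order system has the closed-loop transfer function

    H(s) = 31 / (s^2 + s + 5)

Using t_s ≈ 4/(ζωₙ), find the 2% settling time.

t_s ≈ 8 s

Comparing s^2 + s + 5 to s^2 + 2ζωₙs + ωₙ²: ωₙ = √5 ≈ 2.236 rad/s and ζ = 1/(2·√5) ≈ 0.2236.
ζωₙ = 1/2 = 0.5, so t_s ≈ 4/(ζωₙ) = 4/0.5 = 8 s.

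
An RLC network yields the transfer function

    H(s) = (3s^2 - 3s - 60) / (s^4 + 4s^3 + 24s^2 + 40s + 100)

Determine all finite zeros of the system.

Set the numerator to zero: 3s^2 - 3s - 60 = 0, i.e. 3·(s^2 - s - 20) = 0.
Factoring: (s + 4)(s - 5) = 0.

s = -4, 5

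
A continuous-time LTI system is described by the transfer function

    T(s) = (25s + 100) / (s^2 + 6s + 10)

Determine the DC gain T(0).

T(0) = 10

Set s = 0: T(0) = (100) / (10) = 10.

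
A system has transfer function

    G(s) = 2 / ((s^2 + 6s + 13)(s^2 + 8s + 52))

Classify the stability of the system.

The poles can be read from the denominator factors: s = -3 ± 2j, -4 ± 6j.
Since all poles lie strictly in the left half-plane, the system is stable.

stable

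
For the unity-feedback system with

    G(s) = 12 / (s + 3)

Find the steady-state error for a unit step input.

G(s) has no poles at the origin.
This is a Type 0 system. Kp = lim_{s→0} G(s) = 12/3 = 4.
e_ss = 1/(1 + Kp) = 1/(1 + 4) = 1/5 ≈ 0.2000.

e_ss = 0.2000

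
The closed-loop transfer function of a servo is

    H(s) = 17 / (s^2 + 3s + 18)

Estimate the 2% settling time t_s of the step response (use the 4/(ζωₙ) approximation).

Comparing s^2 + 3s + 18 to s^2 + 2ζωₙs + ωₙ²: ωₙ = √18 ≈ 4.243 rad/s and ζ = 3/(2·√18) ≈ 0.3536.
ζωₙ = 3/2 = 1.5, so t_s ≈ 4/(ζωₙ) = 4/1.5 ≈ 2.667 s.

t_s ≈ 2.667 s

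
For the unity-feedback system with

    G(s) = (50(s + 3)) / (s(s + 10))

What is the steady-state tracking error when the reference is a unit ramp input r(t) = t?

e_ss = 0.06667

G(s) has one pole at the origin.
This is a Type 1 system. Kv = lim_{s→0} s·G(s) = 150/10 = 15.
e_ss = 1/Kv = 1/(15) = 1/15 ≈ 0.06667.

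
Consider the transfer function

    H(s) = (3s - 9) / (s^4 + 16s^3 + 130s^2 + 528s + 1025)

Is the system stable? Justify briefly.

The denominator s^4 + 16s^3 + 130s^2 + 528s + 1025 factors as (s^2 + 8s + 25)(s^2 + 8s + 41), giving poles at s = -4 ± 3j, -4 ± 5j.
Since all poles lie strictly in the left half-plane, the system is stable.

stable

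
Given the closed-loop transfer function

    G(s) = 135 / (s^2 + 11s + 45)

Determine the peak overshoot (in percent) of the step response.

Comparing s^2 + 11s + 45 to s^2 + 2ζωₙs + ωₙ²: ωₙ = √45 ≈ 6.708 rad/s and ζ = 11/(2·√45) ≈ 0.8199.
%OS = 100·exp(−πζ/√(1−ζ²)) = 100·exp(−π·0.8199/√(1−0.8199²)) ≈ 1.11%.

%OS ≈ 1.11%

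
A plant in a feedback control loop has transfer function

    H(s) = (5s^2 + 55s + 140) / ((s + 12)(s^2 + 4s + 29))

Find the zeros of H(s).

Set the numerator to zero: 5s^2 + 55s + 140 = 0, i.e. 5·(s^2 + 11s + 28) = 0.
Factoring: (s + 4)(s + 7) = 0.

s = -4, -7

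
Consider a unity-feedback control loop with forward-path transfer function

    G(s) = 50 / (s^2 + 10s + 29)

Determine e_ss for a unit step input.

G(s) has no poles at the origin.
This is a Type 0 system. Kp = lim_{s→0} G(s) = 50/29.
e_ss = 1/(1 + Kp) = 1/(1 + 50/29) = 29/79 ≈ 0.3671.

e_ss = 0.3671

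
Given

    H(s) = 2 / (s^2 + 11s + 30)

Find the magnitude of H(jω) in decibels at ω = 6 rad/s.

|H(j6)|_dB ≈ -30.4 dB

Substitute s = j6: numerator = 2, denominator = -6 + j66.
|H(j6)| = |2| / |-6 + j66| = 2 / 66.272 ≈ 0.03018.
In decibels: 20·log₁₀(0.03018) ≈ -30.4 dB.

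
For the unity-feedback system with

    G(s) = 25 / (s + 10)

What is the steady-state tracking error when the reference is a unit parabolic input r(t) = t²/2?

e_ss = ∞

G(s) has no poles at the origin.
This is a Type 0 system; Ka = lim_{s→0} s^2·G(s) = 0, so the steady-state error for a parabola input is infinite.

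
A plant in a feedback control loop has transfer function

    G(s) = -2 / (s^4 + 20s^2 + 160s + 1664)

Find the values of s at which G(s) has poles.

The poles are the roots of the denominator s^4 + 20s^2 + 160s + 1664 = 0.
No real roots exist; factor into two real quadratics: (s^2 - 8s + 52)(s^2 + 8s + 32) = 0.
Each quadratic gives a conjugate pair via the quadratic formula.

s = 4 + 6j, 4 - 6j, -4 + 4j, -4 - 4j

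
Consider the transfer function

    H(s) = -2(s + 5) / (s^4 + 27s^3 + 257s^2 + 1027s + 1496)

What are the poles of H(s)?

s = -4 + j, -4 - j, -8, -11

The poles are the roots of the denominator s^4 + 27s^3 + 257s^2 + 1027s + 1496 = 0.
Trying s = -8: the polynomial evaluates to 0, so (s + 8) is a factor.
Dividing out leaves s^3 + 19s^2 + 105s + 187 = 0.
This factors further as (s^2 + 8s + 17)(s + 11) = 0.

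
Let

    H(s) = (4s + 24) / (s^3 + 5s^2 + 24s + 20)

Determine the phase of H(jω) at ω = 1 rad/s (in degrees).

∠H(j1) ≈ -47.43°

At s = j1: numerator = 24 + j4, denominator = 15 + j23.
∠H = ∠num − ∠den = 9.4623° − (56.889°) = -47.43°.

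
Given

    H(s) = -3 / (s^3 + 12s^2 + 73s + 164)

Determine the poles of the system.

s = -4 ± 5j, -4

The poles are the roots of the denominator s^3 + 12s^2 + 73s + 164 = 0.
Trying s = -4: the polynomial evaluates to 0, so (s + 4) is a factor.
Dividing out leaves s^2 + 8s + 41 = 0.
The quadratic formula then gives s = -4 ± 5j.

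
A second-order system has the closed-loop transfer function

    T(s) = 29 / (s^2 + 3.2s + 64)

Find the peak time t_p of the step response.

Comparing s^2 + 3.2s + 64 to s^2 + 2ζωₙs + ωₙ²: ωₙ = 8 rad/s and ζ = 3.2/(2·8) = 0.2.
ζωₙ = 3.2/2 = 1.6, so ω_d = ωₙ√(1−ζ²) = √(ωₙ² − (ζωₙ)²) = √(64 − 1.6²) = √61.44 ≈ 7.838 rad/s.
t_p = π/ω_d = π/7.838 ≈ 0.4008 s.

t_p ≈ 0.4008 s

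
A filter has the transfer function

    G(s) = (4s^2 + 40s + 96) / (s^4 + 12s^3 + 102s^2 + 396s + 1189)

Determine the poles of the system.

s = -2 ± 5j, -4 ± 5j

The poles are the roots of the denominator s^4 + 12s^3 + 102s^2 + 396s + 1189 = 0.
No real roots exist; factor into two real quadratics: (s^2 + 4s + 29)(s^2 + 8s + 41) = 0.
Each quadratic gives a conjugate pair via the quadratic formula.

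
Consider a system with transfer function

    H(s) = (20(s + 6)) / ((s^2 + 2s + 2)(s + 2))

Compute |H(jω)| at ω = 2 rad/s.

|H(j2)| = 10

Substitute s = j2: numerator = 120 + j40, denominator = -12 + j4.
|H(j2)| = |120 + j40| / |-12 + j4| = 126.49 / 12.649 = 10.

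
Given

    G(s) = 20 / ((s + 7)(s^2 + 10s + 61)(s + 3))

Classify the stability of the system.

stable

The poles can be read from the denominator factors: s = -7, -5 ± 6j, -3.
Since all poles lie strictly in the left half-plane, the system is stable.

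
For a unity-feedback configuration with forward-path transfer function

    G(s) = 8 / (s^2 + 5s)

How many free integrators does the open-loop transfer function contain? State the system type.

Factor s from the denominator: s^2 + 5s = s·(s + 5).
There is 1 pole at the origin, so the system is Type 1.

Type 1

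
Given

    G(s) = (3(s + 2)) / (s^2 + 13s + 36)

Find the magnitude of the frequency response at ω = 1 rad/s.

Substitute s = j1: numerator = 6 + j3, denominator = 35 + j13.
|G(j1)| = |6 + j3| / |35 + j13| = 6.7082 / 37.336 ≈ 0.1797.

|G(j1)| ≈ 0.1797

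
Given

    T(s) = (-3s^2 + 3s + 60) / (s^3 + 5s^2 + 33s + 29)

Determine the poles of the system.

The poles are the roots of the denominator s^3 + 5s^2 + 33s + 29 = 0.
Trying s = -1: the polynomial evaluates to 0, so (s + 1) is a factor.
Dividing out leaves s^2 + 4s + 29 = 0.
The quadratic formula then gives s = -2 ± 5j.

s = -2 ± 5j, -1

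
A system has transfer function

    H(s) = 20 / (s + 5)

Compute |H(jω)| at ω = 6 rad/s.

Substitute s = j6: numerator = 20, denominator = 5 + j6.
|H(j6)| = |20| / |5 + j6| = 20 / 7.8102 ≈ 2.561.

|H(j6)| ≈ 2.561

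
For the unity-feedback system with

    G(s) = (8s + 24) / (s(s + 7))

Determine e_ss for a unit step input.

G(s) has one pole at the origin.
This is a Type 1 system; for a step input the steady-state error is zero.

e_ss = 0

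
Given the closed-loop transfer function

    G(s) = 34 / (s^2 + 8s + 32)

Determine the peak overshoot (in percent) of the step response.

%OS ≈ 4.32%

Comparing s^2 + 8s + 32 to s^2 + 2ζωₙs + ωₙ²: ωₙ = √32 ≈ 5.657 rad/s and ζ = 8/(2·√32) ≈ 0.7071.
%OS = 100·exp(−πζ/√(1−ζ²)) = 100·exp(−π·0.7071/√(1−0.7071²)) ≈ 4.32%.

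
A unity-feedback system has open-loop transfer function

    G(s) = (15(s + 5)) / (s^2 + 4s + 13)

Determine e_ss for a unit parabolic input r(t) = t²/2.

e_ss = ∞

G(s) has no poles at the origin.
This is a Type 0 system; Ka = lim_{s→0} s^2·G(s) = 0, so the steady-state error for a parabola input is infinite.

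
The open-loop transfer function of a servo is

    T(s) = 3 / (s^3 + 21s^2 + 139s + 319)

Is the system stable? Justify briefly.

stable

The denominator s^3 + 21s^2 + 139s + 319 factors as (s^2 + 10s + 29)(s + 11), giving poles at s = -5 + 2j, -5 - 2j, -11.
Since all poles lie strictly in the left half-plane, the system is stable.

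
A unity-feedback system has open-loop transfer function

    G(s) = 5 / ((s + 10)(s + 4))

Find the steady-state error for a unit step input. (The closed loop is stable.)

G(s) has no poles at the origin.
This is a Type 0 system. Kp = lim_{s→0} G(s) = 5/40 = 1/8.
e_ss = 1/(1 + Kp) = 1/(1 + 1/8) = 8/9 ≈ 0.8889.

e_ss = 0.8889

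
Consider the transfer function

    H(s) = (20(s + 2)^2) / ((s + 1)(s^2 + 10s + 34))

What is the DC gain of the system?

At s = 0 each factor (s + a) contributes a and each (s^2 + bs + c) contributes c.
H(0) = 20·(2) · (2) / ((1) · (34)) = 80/34 = 40/17.

H(0) = 40/17 ≈ 2.353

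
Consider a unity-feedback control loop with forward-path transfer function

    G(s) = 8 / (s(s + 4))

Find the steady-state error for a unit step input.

e_ss = 0

G(s) has one pole at the origin.
This is a Type 1 system; for a step input the steady-state error is zero.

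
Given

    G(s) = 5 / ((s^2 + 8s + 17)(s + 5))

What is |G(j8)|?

Substitute s = j8: numerator = 5, denominator = -747 - j56.
|G(j8)| = |5| / |-747 - j56| = 5 / 749.10 ≈ 0.006675.

|G(j8)| ≈ 0.006675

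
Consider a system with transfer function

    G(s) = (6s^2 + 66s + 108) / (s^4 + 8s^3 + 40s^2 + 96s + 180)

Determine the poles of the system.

The poles are the roots of the denominator s^4 + 8s^3 + 40s^2 + 96s + 180 = 0.
No real roots exist; factor into two real quadratics: (s^2 + 2s + 10)(s^2 + 6s + 18) = 0.
Each quadratic gives a conjugate pair via the quadratic formula.

s = -1 ± 3j, -3 ± 3j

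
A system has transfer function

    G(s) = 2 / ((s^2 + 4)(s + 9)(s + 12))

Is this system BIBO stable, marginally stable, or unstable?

The poles can be read from the denominator factors: s = 2j, -2j, -9, -12.
Since the simple pole(s) at s = 2j, -2j lie on the jω-axis with none in the right half-plane, the system is marginally stable.

marginally stable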